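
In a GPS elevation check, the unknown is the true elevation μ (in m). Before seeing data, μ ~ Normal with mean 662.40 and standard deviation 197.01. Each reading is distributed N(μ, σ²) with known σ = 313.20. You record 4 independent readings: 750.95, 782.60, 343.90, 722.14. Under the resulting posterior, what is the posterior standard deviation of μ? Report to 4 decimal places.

For Normal data with known variance σ², a Normal(μ₀, σ₀²) prior on μ is conjugate. Posterior precision = 1/σ₀² + n/σ²; posterior mean is the precision-weighted average of μ₀ and x̄.
σ₀² = 197.01² = 38812.9401, σ² = 313.20² = 98094.24; σ² + n·σ₀² = 98094.24 + 4·38812.9401 = 253346.0004.
Posterior precision = 1/σ₀² + n/σ² = 1/38812.9401 + 4/98094.24 = (σ² + n·σ₀²)/(σ₀²σ²) = 253346.0004/(38812.9401·98094.24); posterior variance σₙ² = σ₀²σ²/(σ² + n·σ₀²) = 38812.9401·98094.24/253346.0004 = 15028.166441.
Posterior SD = √σₙ² = √(38812.9401·98094.24/253346.0004) = 122.5894.

122.5894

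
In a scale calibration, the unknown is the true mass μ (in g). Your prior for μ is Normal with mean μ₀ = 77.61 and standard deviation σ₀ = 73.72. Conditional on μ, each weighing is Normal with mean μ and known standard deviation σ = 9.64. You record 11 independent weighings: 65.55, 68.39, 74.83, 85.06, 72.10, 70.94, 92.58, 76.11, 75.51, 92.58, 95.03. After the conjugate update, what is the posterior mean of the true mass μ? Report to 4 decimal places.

78.9688

For Normal data with known variance σ², a Normal(μ₀, σ₀²) prior on μ is conjugate. Posterior precision = 1/σ₀² + n/σ²; posterior mean is the precision-weighted average of μ₀ and x̄.
Σxᵢ = 65.55 + 68.39 + 74.83 + 85.06 + 72.10 + 70.94 + 92.58 + 76.11 + 75.51 + 92.58 + 95.03 = 868.68, so n·x̄ = 868.68.
σ₀² = 73.72² = 5434.6384, σ² = 9.64² = 92.9296; σ² + n·σ₀² = 92.9296 + 11·5434.6384 = 59873.952.
Posterior mean = (μ₀/σ₀² + n·x̄/σ²)/(1/σ₀² + n/σ²) = (σ²·μ₀ + σ₀²·n·x̄)/(σ² + n·σ₀²) = (92.9296·77.61 + 5434.6384·868.68)/59873.952 = 4728173.951568/59873.952 = 78.9688.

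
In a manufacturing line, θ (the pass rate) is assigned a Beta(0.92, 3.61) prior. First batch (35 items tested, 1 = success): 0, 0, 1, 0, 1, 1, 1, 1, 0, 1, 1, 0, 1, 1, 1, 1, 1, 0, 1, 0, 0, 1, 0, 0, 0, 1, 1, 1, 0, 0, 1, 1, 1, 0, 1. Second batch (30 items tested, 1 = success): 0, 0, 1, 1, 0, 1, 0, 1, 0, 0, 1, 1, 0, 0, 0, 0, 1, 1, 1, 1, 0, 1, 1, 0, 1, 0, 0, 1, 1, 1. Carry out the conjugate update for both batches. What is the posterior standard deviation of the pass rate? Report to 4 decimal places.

0.0593

The Beta prior is conjugate to a Binomial/Bernoulli likelihood; the update adds successes to α and failures to β.
After batch 1: Beta(0.92+21, 3.61+14) = Beta(21.92, 17.61).
After batch 2: Beta(21.92+16, 17.61+14) = Beta(37.92, 31.61).
Var = αβ/((α+β)²(α+β+1)) = 37.92·31.61/(69.53²·70.53) = 0.00351540; SD = √0.00351540 = 0.0593.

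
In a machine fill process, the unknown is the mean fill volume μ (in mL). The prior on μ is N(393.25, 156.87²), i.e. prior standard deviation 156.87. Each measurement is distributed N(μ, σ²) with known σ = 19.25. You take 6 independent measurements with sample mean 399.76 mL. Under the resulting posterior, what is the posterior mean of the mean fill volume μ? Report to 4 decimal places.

399.7437

For Normal data with known variance σ², a Normal(μ₀, σ₀²) prior on μ is conjugate. Posterior precision = 1/σ₀² + n/σ²; posterior mean is the precision-weighted average of μ₀ and x̄.
n·x̄ = 6·399.76 = 2398.56.
σ₀² = 156.87² = 24608.1969, σ² = 19.25² = 370.5625; σ² + n·σ₀² = 370.5625 + 6·24608.1969 = 148019.7439.
Posterior mean = (μ₀/σ₀² + n·x̄/σ²)/(1/σ₀² + n/σ²) = (σ²·μ₀ + σ₀²·n·x̄)/(σ² + n·σ₀²) = (370.5625·393.25 + 24608.1969·2398.56)/148019.7439 = 59169960.459589/148019.7439 = 399.7437.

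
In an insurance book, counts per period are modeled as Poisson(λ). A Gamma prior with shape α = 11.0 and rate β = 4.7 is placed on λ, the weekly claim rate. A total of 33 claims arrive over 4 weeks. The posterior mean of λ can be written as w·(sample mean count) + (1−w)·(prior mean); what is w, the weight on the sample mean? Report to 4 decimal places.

With a Gamma(shape α, rate β) prior, the Poisson likelihood is conjugate: the posterior is Gamma(α + ΣXᵢ, β + n).
Posterior mean = (α₀+S)/(β₀+n) = [n/(β₀+n)]·(S/n) + [β₀/(β₀+n)]·(α₀/β₀), so only n and β₀ enter the weight.
Weight on data w = n/(β₀+n) = 4/(4.7+4) = 4/8.7 = 0.4598.

0.4598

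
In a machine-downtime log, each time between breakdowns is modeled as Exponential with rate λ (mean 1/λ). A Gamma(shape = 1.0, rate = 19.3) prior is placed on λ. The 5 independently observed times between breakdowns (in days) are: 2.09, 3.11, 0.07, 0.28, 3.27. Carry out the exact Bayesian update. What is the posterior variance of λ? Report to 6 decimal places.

0.007588

With a Gamma(shape α, rate β) prior on the exponential rate λ, the posterior after n observations with total T = Σxᵢ is Gamma(α+n, β+T).
Sum of observations T = 8.82 days; n = 5.
Posterior: Gamma(1.0+5, 19.3+8.82) = Gamma(6.0, 28.12).
Var = α/β² = 0.007588.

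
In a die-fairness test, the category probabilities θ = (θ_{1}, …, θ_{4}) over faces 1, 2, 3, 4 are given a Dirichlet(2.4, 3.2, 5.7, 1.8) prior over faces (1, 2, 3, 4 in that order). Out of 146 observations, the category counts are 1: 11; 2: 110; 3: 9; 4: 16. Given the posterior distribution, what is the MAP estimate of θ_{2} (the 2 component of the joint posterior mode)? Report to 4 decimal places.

0.7234

The Dirichlet prior is conjugate to the Multinomial likelihood: each posterior αⱼ = prior αⱼ + observed count nⱼ.
Posterior concentration: (13.4, 113.2, 14.7, 17.8), total = 159.1.
Joint mode component: (α_{2}−1)/(Σα−K) = 112.2/155.1 = 0.7234.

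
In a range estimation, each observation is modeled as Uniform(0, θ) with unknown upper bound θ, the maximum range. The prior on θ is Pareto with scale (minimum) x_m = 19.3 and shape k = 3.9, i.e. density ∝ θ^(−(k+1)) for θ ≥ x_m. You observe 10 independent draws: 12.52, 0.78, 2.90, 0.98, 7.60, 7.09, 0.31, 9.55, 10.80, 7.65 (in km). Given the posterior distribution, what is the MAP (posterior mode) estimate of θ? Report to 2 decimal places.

19.30

A Pareto(scale x_m, shape k) prior on the upper bound θ of Uniform(0, θ) is conjugate: posterior is Pareto(max(x_m, max xᵢ), k + n).
Sample maximum = 12.52; prior scale x_m = 19.3 → posterior scale = max = 19.30.
Posterior shape = 3.9 + 10 = 13.9.
The Pareto density is decreasing on [x_m, ∞), so the mode is x_m = 19.30.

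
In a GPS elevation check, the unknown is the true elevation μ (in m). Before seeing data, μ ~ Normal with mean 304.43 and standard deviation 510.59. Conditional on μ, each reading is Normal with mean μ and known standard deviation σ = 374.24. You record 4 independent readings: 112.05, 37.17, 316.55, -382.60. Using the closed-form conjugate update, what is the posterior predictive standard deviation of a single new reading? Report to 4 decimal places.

For Normal data with known variance σ², a Normal(μ₀, σ₀²) prior on μ is conjugate. Posterior precision = 1/σ₀² + n/σ²; posterior mean is the precision-weighted average of μ₀ and x̄.
σ₀² = 510.59² = 260702.1481, σ² = 374.24² = 140055.5776; σ² + n·σ₀² = 140055.5776 + 4·260702.1481 = 1182864.17.
Posterior precision = 1/σ₀² + n/σ² = 1/260702.1481 + 4/140055.5776 = (σ² + n·σ₀²)/(σ₀²σ²) = 1182864.17/(260702.1481·140055.5776); posterior variance σₙ² = σ₀²σ²/(σ² + n·σ₀²) = 260702.1481·140055.5776/1182864.17 = 30868.117287.
Predictive variance for one new observation = σₙ² + σ² = 260702.1481·140055.5776/1182864.17 + 140055.5776 = σ²·(σ₀² + 1182864.17)/1182864.17 = 140055.5776·1443566.3181/1182864.17 = 170923.694887; SD = √(140055.5776·1443566.3181/1182864.17) = 413.4292.

413.4292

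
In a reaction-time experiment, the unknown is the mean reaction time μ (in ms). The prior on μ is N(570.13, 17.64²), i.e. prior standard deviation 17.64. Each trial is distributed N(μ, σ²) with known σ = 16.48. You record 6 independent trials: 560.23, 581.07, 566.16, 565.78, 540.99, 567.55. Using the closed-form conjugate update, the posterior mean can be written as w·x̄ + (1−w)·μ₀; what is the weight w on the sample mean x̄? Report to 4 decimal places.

For Normal data with known variance σ², a Normal(μ₀, σ₀²) prior on μ is conjugate. Posterior precision = 1/σ₀² + n/σ²; posterior mean is the precision-weighted average of μ₀ and x̄.
σ₀² = 17.64² = 311.1696, σ² = 16.48² = 271.5904. Prior precision 1/σ₀² = 1/311.1696; data precision n/σ² = 6/271.5904.
w = (n/σ²)/(1/σ₀² + n/σ²) = n·σ₀²/(σ² + n·σ₀²) = 6·311.1696/(271.5904 + 6·311.1696) = 1867.0176/2138.608 = 0.8730.

0.8730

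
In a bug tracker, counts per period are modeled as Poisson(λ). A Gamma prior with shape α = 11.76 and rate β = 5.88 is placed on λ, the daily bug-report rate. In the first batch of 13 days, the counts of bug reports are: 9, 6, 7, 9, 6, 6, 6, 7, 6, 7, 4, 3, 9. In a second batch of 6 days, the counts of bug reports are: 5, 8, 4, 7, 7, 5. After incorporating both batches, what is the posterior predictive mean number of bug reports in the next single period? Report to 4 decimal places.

With a Gamma(shape α, rate β) prior, the Poisson likelihood is conjugate: the posterior is Gamma(α + ΣXᵢ, β + n).
Batch 1: sum of counts S = 85 over n = 13 days.
After batch 1: Gamma(α+S, β+n) = Gamma(11.76+85, 5.88+13) = Gamma(96.76, 18.88).
Batch 2: sum of counts S = 36 over n = 6 days.
After batch 2: Gamma(α+S, β+n) = Gamma(96.76+36, 18.88+6) = Gamma(132.76, 24.88).
The predictive distribution for one future period is NegBinom with mean α/β = 5.3360.

5.3360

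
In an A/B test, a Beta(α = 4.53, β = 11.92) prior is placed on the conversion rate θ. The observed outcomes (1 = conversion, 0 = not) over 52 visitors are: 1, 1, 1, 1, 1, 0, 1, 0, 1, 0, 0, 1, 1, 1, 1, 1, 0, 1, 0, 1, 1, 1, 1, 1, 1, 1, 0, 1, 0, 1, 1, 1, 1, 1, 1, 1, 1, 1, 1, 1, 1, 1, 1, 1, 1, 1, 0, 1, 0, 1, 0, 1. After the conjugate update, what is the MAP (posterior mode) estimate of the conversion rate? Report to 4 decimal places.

0.6701

The Beta prior is conjugate to a Binomial/Bernoulli likelihood; the update adds successes to α and failures to β.
Posterior: Beta(α+k, β+n−k) = Beta(4.53+41, 11.92+11) = Beta(45.53, 22.92).
Mode of Beta(a,b) for a,b>1 is (a−1)/(a+b−2) = 44.53/66.45 = 0.6701.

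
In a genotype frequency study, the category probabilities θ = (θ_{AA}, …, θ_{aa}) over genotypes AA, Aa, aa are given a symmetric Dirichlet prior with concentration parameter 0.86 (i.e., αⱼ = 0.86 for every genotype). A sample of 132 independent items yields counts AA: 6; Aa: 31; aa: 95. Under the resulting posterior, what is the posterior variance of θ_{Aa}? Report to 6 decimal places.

The Dirichlet prior is conjugate to the Multinomial likelihood: each posterior αⱼ = prior αⱼ + observed count nⱼ.
Posterior concentration: (6.86, 31.86, 95.86), total = 134.58.
Var[θ_j] = α_j(Σα−α_j)/((Σα)²(Σα+1)) = 31.86·102.72/(134.58²·135.58) = 0.001333.

0.001333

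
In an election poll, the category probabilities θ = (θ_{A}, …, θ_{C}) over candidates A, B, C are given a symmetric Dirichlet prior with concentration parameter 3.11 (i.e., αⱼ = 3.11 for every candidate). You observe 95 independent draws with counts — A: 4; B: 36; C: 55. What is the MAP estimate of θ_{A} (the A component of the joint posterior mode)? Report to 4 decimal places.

0.0603

The Dirichlet prior is conjugate to the Multinomial likelihood: each posterior αⱼ = prior αⱼ + observed count nⱼ.
Posterior concentration: (7.11, 39.11, 58.11), total = 104.33.
Joint mode component: (α_{A}−1)/(Σα−K) = 6.11/101.33 = 0.0603.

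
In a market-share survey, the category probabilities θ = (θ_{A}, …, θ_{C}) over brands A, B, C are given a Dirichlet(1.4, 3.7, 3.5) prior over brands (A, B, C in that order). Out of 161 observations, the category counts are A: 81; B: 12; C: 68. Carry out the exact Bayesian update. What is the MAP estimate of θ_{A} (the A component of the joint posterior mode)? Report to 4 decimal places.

The Dirichlet prior is conjugate to the Multinomial likelihood: each posterior αⱼ = prior αⱼ + observed count nⱼ.
Posterior concentration: (82.4, 15.7, 71.5), total = 169.6.
Joint mode component: (α_{A}−1)/(Σα−K) = 81.4/166.6 = 0.4886.

0.4886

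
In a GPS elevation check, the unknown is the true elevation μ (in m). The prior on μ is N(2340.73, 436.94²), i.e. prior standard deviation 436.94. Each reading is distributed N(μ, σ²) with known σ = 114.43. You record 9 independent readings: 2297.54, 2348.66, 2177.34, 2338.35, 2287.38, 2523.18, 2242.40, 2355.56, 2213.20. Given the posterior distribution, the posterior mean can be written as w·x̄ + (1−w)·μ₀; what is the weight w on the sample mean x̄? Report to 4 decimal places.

0.9924

For Normal data with known variance σ², a Normal(μ₀, σ₀²) prior on μ is conjugate. Posterior precision = 1/σ₀² + n/σ²; posterior mean is the precision-weighted average of μ₀ and x̄.
σ₀² = 436.94² = 190916.5636, σ² = 114.43² = 13094.2249. Prior precision 1/σ₀² = 1/190916.5636; data precision n/σ² = 9/13094.2249.
w = (n/σ²)/(1/σ₀² + n/σ²) = n·σ₀²/(σ² + n·σ₀²) = 9·190916.5636/(13094.2249 + 9·190916.5636) = 1718249.0724/1731343.2973 = 0.9924.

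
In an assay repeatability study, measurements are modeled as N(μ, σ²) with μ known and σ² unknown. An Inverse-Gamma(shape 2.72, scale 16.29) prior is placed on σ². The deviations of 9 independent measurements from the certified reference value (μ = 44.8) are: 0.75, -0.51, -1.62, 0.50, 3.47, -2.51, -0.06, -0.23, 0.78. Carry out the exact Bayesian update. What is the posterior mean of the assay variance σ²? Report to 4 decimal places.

4.4440

With known mean μ and an Inverse-Gamma(α, β) prior on σ², the Normal likelihood is conjugate: posterior is Inv-Gamma(α + n/2, β + Σ(xᵢ−μ)²/2).
Σ(xᵢ−μ)² = (0.75)² + (-0.51)² + (-1.62)² + (0.50)² + (3.47)² + (-2.51)² + (-0.06)² + (-0.23)² + (0.78)² = 22.7029.
Posterior: Inv-Gamma(2.72 + 9/2, 16.29 + 22.7029/2) = Inv-Gamma(7.22, 27.64145).
E[σ²|data] = β/(α−1) = 27.64145/6.22 = 4.4440.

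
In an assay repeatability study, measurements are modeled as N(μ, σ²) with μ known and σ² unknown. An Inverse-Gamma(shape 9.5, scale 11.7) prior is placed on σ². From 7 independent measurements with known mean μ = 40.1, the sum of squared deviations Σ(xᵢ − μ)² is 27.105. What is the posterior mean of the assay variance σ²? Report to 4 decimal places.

With known mean μ and an Inverse-Gamma(α, β) prior on σ², the Normal likelihood is conjugate: posterior is Inv-Gamma(α + n/2, β + Σ(xᵢ−μ)²/2).
Posterior: Inv-Gamma(9.5 + 7/2, 11.7 + 27.105/2) = Inv-Gamma(13.00, 25.2525).
E[σ²|data] = β/(α−1) = 25.2525/12.00 = 2.1044.

2.1044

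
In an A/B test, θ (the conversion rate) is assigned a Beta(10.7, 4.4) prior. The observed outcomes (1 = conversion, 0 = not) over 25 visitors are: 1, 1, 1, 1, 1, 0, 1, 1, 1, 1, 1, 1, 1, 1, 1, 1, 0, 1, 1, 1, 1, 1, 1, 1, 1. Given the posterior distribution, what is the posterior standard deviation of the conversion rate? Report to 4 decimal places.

0.0571

The Beta prior is conjugate to a Binomial/Bernoulli likelihood; the update adds successes to α and failures to β.
Posterior: Beta(α+k, β+n−k) = Beta(10.7+23, 4.4+2) = Beta(33.7, 6.4).
Var = αβ/((α+β)²(α+β+1)) = 33.7·6.4/(40.1²·41.1) = 0.00326347; SD = √0.00326347 = 0.0571.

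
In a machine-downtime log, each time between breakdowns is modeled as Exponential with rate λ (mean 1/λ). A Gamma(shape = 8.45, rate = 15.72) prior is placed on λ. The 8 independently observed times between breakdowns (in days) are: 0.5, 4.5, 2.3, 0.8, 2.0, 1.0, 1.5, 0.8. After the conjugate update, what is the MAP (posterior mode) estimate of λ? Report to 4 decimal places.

0.5306

With a Gamma(shape α, rate β) prior on the exponential rate λ, the posterior after n observations with total T = Σxᵢ is Gamma(α+n, β+T).
Sum of observations T = 13.4 days; n = 8.
Posterior: Gamma(8.45+8, 15.72+13.4) = Gamma(16.45, 29.12).
Mode = (α−1)/β = 0.5306.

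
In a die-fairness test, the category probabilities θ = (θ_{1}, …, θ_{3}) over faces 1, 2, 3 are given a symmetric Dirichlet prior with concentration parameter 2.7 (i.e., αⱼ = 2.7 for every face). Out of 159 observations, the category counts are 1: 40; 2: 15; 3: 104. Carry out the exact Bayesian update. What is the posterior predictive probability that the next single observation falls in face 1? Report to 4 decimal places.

The Dirichlet prior is conjugate to the Multinomial likelihood: each posterior αⱼ = prior αⱼ + observed count nⱼ.
Posterior concentration: (42.7, 17.7, 106.7), total = 167.1.
P(next = 1 | data) = α_{1}/Σα = 0.2555.

0.2555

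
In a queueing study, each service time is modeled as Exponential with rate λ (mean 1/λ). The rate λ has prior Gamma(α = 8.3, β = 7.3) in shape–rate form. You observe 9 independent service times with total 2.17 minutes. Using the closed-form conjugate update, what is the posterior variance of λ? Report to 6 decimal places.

0.192906

With a Gamma(shape α, rate β) prior on the exponential rate λ, the posterior after n observations with total T = Σxᵢ is Gamma(α+n, β+T).
Posterior: Gamma(8.3+9, 7.3+2.17) = Gamma(17.3, 9.47).
Var = α/β² = 0.192906.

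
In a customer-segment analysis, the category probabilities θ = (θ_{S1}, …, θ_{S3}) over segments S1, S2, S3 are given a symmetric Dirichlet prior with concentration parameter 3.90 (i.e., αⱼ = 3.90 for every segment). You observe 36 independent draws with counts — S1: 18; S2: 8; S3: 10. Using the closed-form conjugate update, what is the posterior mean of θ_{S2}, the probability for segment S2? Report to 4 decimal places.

0.2495

The Dirichlet prior is conjugate to the Multinomial likelihood: each posterior αⱼ = prior αⱼ + observed count nⱼ.
Posterior concentration: (21.90, 11.90, 13.90), total = 47.70.
E[θ_{S2}|data] = α_{S2}/Σα = 11.90/47.70 = 0.2495.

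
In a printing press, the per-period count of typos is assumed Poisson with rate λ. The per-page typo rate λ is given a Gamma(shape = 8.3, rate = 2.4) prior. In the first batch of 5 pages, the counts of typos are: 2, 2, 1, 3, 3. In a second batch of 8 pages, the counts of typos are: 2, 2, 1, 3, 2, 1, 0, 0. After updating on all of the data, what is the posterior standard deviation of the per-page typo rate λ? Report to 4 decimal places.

With a Gamma(shape α, rate β) prior, the Poisson likelihood is conjugate: the posterior is Gamma(α + ΣXᵢ, β + n).
Batch 1: sum of counts S = 11 over n = 5 pages.
After batch 1: Gamma(α+S, β+n) = Gamma(8.3+11, 2.4+5) = Gamma(19.3, 7.4).
Batch 2: sum of counts S = 11 over n = 8 pages.
After batch 2: Gamma(α+S, β+n) = Gamma(19.3+11, 7.4+8) = Gamma(30.3, 15.4).
SD = √α/β = √30.3/15.4 = 0.3574.

0.3574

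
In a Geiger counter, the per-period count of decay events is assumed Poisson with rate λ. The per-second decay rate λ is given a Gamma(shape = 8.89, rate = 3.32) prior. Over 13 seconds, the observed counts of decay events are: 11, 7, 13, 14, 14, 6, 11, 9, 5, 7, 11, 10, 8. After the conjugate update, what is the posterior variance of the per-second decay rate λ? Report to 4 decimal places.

0.5065

With a Gamma(shape α, rate β) prior, the Poisson likelihood is conjugate: the posterior is Gamma(α + ΣXᵢ, β + n).
Sum of counts S = 126 over n = 13 seconds.
Posterior: Gamma(α+S, β+n) = Gamma(8.89+126, 3.32+13) = Gamma(134.89, 16.32).
Var = α/β² = 134.89/16.32² = 0.5065.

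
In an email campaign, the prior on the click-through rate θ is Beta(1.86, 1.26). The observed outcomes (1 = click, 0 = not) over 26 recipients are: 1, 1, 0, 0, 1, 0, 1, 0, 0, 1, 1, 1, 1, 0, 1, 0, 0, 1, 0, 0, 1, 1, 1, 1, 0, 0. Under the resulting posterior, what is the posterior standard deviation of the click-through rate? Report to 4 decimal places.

0.0907

The Beta prior is conjugate to a Binomial/Bernoulli likelihood; the update adds successes to α and failures to β.
Posterior: Beta(α+k, β+n−k) = Beta(1.86+14, 1.26+12) = Beta(15.86, 13.26).
Var = αβ/((α+β)²(α+β+1)) = 15.86·13.26/(29.12²·30.12) = 0.00823396; SD = √0.00823396 = 0.0907.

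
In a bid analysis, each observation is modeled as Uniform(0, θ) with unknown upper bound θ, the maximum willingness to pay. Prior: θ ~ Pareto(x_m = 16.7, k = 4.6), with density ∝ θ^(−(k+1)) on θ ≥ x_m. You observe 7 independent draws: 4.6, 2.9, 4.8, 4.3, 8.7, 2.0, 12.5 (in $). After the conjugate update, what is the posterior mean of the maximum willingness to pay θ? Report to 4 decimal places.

18.2755

A Pareto(scale x_m, shape k) prior on the upper bound θ of Uniform(0, θ) is conjugate: posterior is Pareto(max(x_m, max xᵢ), k + n).
Sample maximum = 12.5; prior scale x_m = 16.7 → posterior scale = max = 16.7.
Posterior shape = 4.6 + 7 = 11.6.
E[θ|data] = k·x_m/(k−1) = 11.6·16.7/10.6 = 18.2755.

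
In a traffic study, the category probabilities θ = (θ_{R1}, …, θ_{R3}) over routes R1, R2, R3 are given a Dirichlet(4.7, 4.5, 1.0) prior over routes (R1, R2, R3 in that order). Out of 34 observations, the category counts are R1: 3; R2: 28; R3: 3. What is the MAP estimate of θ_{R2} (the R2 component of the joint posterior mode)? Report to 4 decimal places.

0.7646

The Dirichlet prior is conjugate to the Multinomial likelihood: each posterior αⱼ = prior αⱼ + observed count nⱼ.
Posterior concentration: (7.7, 32.5, 4.0), total = 44.2.
Joint mode component: (α_{R2}−1)/(Σα−K) = 31.5/41.2 = 0.7646.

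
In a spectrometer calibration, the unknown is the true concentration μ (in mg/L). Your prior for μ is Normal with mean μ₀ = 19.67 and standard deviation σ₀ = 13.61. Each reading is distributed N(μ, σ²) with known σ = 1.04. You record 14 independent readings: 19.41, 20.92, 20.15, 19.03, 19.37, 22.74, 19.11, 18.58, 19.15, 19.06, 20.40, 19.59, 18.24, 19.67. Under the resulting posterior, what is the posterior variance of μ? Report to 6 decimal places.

For Normal data with known variance σ², a Normal(μ₀, σ₀²) prior on μ is conjugate. Posterior precision = 1/σ₀² + n/σ²; posterior mean is the precision-weighted average of μ₀ and x̄.
σ₀² = 13.61² = 185.2321, σ² = 1.04² = 1.0816; σ² + n·σ₀² = 1.0816 + 14·185.2321 = 2594.331.
Posterior precision = 1/σ₀² + n/σ² = 1/185.2321 + 14/1.0816 = (σ² + n·σ₀²)/(σ₀²σ²) = 2594.331/(185.2321·1.0816); posterior variance σₙ² = σ₀²σ²/(σ² + n·σ₀²) = 185.2321·1.0816/2594.331 = 0.077225.

0.077225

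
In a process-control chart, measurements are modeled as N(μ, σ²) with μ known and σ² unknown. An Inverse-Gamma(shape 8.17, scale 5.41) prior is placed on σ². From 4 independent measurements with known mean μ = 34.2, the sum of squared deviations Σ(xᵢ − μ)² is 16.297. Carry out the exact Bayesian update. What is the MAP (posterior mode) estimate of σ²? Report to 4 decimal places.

1.2138

With known mean μ and an Inverse-Gamma(α, β) prior on σ², the Normal likelihood is conjugate: posterior is Inv-Gamma(α + n/2, β + Σ(xᵢ−μ)²/2).
Posterior: Inv-Gamma(8.17 + 4/2, 5.41 + 16.297/2) = Inv-Gamma(10.17, 13.5585).
Mode = β/(α+1) = 13.5585/11.17 = 1.2138.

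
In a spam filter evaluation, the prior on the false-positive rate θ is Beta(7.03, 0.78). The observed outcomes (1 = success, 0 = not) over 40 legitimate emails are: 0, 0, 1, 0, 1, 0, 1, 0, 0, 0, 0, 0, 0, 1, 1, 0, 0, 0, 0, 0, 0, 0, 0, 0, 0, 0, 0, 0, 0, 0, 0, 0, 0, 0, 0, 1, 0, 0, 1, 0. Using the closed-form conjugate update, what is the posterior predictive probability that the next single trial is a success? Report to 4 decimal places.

The Beta prior is conjugate to a Binomial/Bernoulli likelihood; the update adds successes to α and failures to β.
Posterior: Beta(α+k, β+n−k) = Beta(7.03+7, 0.78+33) = Beta(14.03, 33.78).
For a single future Bernoulli trial, P(success | data) = α/(α+β) = 0.2935.

0.2935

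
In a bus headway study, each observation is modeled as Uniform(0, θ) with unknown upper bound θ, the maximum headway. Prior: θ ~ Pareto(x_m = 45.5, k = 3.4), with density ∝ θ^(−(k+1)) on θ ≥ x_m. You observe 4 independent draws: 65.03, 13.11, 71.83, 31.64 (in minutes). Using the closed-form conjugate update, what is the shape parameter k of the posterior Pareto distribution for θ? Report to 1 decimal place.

7.4

A Pareto(scale x_m, shape k) prior on the upper bound θ of Uniform(0, θ) is conjugate: posterior is Pareto(max(x_m, max xᵢ), k + n).
Sample maximum = 71.83; prior scale x_m = 45.5 → posterior scale = max = 71.83.
Posterior shape = 3.4 + 4 = 7.4.
Posterior shape k = 7.4.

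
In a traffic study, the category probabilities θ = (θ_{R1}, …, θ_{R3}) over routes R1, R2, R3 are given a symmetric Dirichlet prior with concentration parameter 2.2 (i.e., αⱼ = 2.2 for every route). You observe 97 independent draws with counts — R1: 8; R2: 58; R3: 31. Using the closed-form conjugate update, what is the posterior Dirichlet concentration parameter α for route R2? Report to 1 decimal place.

60.2

The Dirichlet prior is conjugate to the Multinomial likelihood: each posterior αⱼ = prior αⱼ + observed count nⱼ.
Posterior concentration: (10.2, 60.2, 33.2), total = 103.6.
α_{R2} = 2.2 + 58 = 60.2.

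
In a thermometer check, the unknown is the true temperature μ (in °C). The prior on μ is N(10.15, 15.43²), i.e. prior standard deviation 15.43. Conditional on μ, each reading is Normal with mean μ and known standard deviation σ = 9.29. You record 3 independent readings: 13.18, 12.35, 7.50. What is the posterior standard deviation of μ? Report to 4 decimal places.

For Normal data with known variance σ², a Normal(μ₀, σ₀²) prior on μ is conjugate. Posterior precision = 1/σ₀² + n/σ²; posterior mean is the precision-weighted average of μ₀ and x̄.
σ₀² = 15.43² = 238.0849, σ² = 9.29² = 86.3041; σ² + n·σ₀² = 86.3041 + 3·238.0849 = 800.5588.
Posterior precision = 1/σ₀² + n/σ² = 1/238.0849 + 3/86.3041 = (σ² + n·σ₀²)/(σ₀²σ²) = 800.5588/(238.0849·86.3041); posterior variance σₙ² = σ₀²σ²/(σ² + n·σ₀²) = 238.0849·86.3041/800.5588 = 25.666701.
Posterior SD = √σₙ² = √(238.0849·86.3041/800.5588) = 5.0662.

5.0662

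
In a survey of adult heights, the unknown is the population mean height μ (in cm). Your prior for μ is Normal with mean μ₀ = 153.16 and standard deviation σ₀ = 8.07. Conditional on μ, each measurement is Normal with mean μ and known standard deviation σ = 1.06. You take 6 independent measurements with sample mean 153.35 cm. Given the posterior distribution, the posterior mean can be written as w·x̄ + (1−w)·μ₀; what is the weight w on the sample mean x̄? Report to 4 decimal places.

For Normal data with known variance σ², a Normal(μ₀, σ₀²) prior on μ is conjugate. Posterior precision = 1/σ₀² + n/σ²; posterior mean is the precision-weighted average of μ₀ and x̄.
σ₀² = 8.07² = 65.1249, σ² = 1.06² = 1.1236. Prior precision 1/σ₀² = 1/65.1249; data precision n/σ² = 6/1.1236.
w = (n/σ²)/(1/σ₀² + n/σ²) = n·σ₀²/(σ² + n·σ₀²) = 6·65.1249/(1.1236 + 6·65.1249) = 390.7494/391.873 = 0.9971.

0.9971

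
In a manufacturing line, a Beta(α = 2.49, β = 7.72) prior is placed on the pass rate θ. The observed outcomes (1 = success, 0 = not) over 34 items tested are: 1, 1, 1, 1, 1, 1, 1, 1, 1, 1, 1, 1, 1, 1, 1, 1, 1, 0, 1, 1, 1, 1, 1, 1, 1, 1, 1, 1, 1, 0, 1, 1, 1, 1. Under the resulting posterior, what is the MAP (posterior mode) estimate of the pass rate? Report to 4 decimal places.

0.7934

The Beta prior is conjugate to a Binomial/Bernoulli likelihood; the update adds successes to α and failures to β.
Posterior: Beta(α+k, β+n−k) = Beta(2.49+32, 7.72+2) = Beta(34.49, 9.72).
Mode of Beta(a,b) for a,b>1 is (a−1)/(a+b−2) = 33.49/42.21 = 0.7934.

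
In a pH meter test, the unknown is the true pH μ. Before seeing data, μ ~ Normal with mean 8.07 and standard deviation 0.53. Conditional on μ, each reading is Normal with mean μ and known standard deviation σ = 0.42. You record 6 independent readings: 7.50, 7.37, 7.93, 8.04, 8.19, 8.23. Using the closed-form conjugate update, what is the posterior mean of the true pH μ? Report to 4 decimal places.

7.8950

For Normal data with known variance σ², a Normal(μ₀, σ₀²) prior on μ is conjugate. Posterior precision = 1/σ₀² + n/σ²; posterior mean is the precision-weighted average of μ₀ and x̄.
Σxᵢ = 7.50 + 7.37 + 7.93 + 8.04 + 8.19 + 8.23 = 47.26, so n·x̄ = 47.26.
σ₀² = 0.53² = 0.2809, σ² = 0.42² = 0.1764; σ² + n·σ₀² = 0.1764 + 6·0.2809 = 1.8618.
Posterior mean = (μ₀/σ₀² + n·x̄/σ²)/(1/σ₀² + n/σ²) = (σ²·μ₀ + σ₀²·n·x̄)/(σ² + n·σ₀²) = (0.1764·8.07 + 0.2809·47.26)/1.8618 = 14.698882/1.8618 = 7.8950.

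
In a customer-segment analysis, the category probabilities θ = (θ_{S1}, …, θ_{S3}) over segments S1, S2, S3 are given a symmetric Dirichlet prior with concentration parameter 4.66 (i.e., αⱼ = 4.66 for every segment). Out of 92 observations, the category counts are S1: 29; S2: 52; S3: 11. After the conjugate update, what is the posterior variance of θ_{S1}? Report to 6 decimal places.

0.002026

The Dirichlet prior is conjugate to the Multinomial likelihood: each posterior αⱼ = prior αⱼ + observed count nⱼ.
Posterior concentration: (33.66, 56.66, 15.66), total = 105.98.
Var[θ_j] = α_j(Σα−α_j)/((Σα)²(Σα+1)) = 33.66·72.32/(105.98²·106.98) = 0.002026.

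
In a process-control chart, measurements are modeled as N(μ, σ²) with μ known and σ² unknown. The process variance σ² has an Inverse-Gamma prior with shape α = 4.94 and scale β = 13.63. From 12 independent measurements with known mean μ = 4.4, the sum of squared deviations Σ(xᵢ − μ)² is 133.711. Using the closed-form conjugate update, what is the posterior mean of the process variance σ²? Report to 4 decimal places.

8.0971

With known mean μ and an Inverse-Gamma(α, β) prior on σ², the Normal likelihood is conjugate: posterior is Inv-Gamma(α + n/2, β + Σ(xᵢ−μ)²/2).
Posterior: Inv-Gamma(4.94 + 12/2, 13.63 + 133.711/2) = Inv-Gamma(10.94, 80.4855).
E[σ²|data] = β/(α−1) = 80.4855/9.94 = 8.0971.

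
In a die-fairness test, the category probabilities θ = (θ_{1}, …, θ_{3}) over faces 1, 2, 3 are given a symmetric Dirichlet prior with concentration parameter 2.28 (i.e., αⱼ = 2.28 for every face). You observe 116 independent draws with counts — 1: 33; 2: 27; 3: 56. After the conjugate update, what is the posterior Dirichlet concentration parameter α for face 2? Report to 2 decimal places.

29.28

The Dirichlet prior is conjugate to the Multinomial likelihood: each posterior αⱼ = prior αⱼ + observed count nⱼ.
Posterior concentration: (35.28, 29.28, 58.28), total = 122.84.
α_{2} = 2.28 + 27 = 29.28.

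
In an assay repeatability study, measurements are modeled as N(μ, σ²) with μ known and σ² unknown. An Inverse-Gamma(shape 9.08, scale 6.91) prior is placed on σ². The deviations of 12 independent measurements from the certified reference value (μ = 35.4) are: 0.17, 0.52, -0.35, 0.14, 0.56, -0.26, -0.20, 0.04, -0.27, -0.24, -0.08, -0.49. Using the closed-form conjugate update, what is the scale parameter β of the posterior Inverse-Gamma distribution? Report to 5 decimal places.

7.53060

With known mean μ and an Inverse-Gamma(α, β) prior on σ², the Normal likelihood is conjugate: posterior is Inv-Gamma(α + n/2, β + Σ(xᵢ−μ)²/2).
Σ(xᵢ−μ)² = (0.17)² + (0.52)² + (-0.35)² + (0.14)² + (0.56)² + (-0.26)² + (-0.20)² + (0.04)² + (-0.27)² + (-0.24)² + (-0.08)² + (-0.49)² = 1.2412.
Posterior: Inv-Gamma(9.08 + 12/2, 6.91 + 1.2412/2) = Inv-Gamma(15.08, 7.53060).
Posterior β = 7.53060.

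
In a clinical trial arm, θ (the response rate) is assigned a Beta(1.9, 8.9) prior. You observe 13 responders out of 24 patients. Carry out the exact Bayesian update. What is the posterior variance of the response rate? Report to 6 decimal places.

The Beta prior is conjugate to a Binomial/Bernoulli likelihood; the update adds successes to α and failures to β.
Posterior: Beta(α+k, β+n−k) = Beta(1.9+13, 8.9+11) = Beta(14.9, 19.9).
Var = αβ/((α+β)²(α+β+1)) = 14.9·19.9/(34.8²·35.8) = 0.006839.

0.006839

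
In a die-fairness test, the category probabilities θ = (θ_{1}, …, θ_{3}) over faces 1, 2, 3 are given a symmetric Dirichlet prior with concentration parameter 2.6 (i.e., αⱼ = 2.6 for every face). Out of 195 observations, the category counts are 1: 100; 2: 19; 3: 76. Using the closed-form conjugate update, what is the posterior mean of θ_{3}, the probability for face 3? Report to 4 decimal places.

The Dirichlet prior is conjugate to the Multinomial likelihood: each posterior αⱼ = prior αⱼ + observed count nⱼ.
Posterior concentration: (102.6, 21.6, 78.6), total = 202.8.
E[θ_{3}|data] = α_{3}/Σα = 78.6/202.8 = 0.3876.

0.3876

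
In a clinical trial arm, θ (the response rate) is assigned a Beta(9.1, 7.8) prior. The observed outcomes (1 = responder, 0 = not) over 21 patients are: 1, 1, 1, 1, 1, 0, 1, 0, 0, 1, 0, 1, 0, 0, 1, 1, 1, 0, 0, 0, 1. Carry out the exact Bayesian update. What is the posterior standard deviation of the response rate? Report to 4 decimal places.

0.0796

The Beta prior is conjugate to a Binomial/Bernoulli likelihood; the update adds successes to α and failures to β.
Posterior: Beta(α+k, β+n−k) = Beta(9.1+12, 7.8+9) = Beta(21.1, 16.8).
Var = αβ/((α+β)²(α+β+1)) = 21.1·16.8/(37.9²·38.9) = 0.00634401; SD = √0.00634401 = 0.0796.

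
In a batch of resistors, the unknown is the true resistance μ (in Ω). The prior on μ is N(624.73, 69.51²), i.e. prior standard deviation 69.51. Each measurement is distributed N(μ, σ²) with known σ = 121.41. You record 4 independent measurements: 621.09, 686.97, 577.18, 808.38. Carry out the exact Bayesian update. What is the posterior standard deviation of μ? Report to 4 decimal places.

45.7230

For Normal data with known variance σ², a Normal(μ₀, σ₀²) prior on μ is conjugate. Posterior precision = 1/σ₀² + n/σ²; posterior mean is the precision-weighted average of μ₀ and x̄.
σ₀² = 69.51² = 4831.6401, σ² = 121.41² = 14740.3881; σ² + n·σ₀² = 14740.3881 + 4·4831.6401 = 34066.9485.
Posterior precision = 1/σ₀² + n/σ² = 1/4831.6401 + 4/14740.3881 = (σ² + n·σ₀²)/(σ₀²σ²) = 34066.9485/(4831.6401·14740.3881); posterior variance σₙ² = σ₀²σ²/(σ² + n·σ₀²) = 4831.6401·14740.3881/34066.9485 = 2090.596704.
Posterior SD = √σₙ² = √(4831.6401·14740.3881/34066.9485) = 45.7230.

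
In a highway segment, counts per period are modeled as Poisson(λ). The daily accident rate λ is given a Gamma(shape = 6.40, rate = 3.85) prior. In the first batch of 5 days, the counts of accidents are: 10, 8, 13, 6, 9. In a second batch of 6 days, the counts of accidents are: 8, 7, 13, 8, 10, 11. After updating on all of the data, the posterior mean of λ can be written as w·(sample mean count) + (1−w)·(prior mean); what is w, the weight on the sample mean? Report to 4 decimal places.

With a Gamma(shape α, rate β) prior, the Poisson likelihood is conjugate: the posterior is Gamma(α + ΣXᵢ, β + n).
Total number of days: n = 5 + 6 = 11.
Posterior mean = (α₀+S)/(β₀+n) = [n/(β₀+n)]·(S/n) + [β₀/(β₀+n)]·(α₀/β₀), so only n and β₀ enter the weight.
Weight on data w = n/(β₀+n) = 11/(3.85+11) = 11/14.85 = 0.7407.

0.7407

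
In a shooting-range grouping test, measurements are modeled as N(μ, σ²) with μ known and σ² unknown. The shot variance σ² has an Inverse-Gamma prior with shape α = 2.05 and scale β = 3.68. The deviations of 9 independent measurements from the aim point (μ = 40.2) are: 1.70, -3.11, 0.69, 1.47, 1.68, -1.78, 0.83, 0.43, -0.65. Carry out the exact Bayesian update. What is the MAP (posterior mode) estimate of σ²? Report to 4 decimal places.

1.9766

With known mean μ and an Inverse-Gamma(α, β) prior on σ², the Normal likelihood is conjugate: posterior is Inv-Gamma(α + n/2, β + Σ(xᵢ−μ)²/2).
Σ(xᵢ−μ)² = (1.70)² + (-3.11)² + (0.69)² + (1.47)² + (1.68)² + (-1.78)² + (0.83)² + (0.43)² + (-0.65)² = 22.4862.
Posterior: Inv-Gamma(2.05 + 9/2, 3.68 + 22.4862/2) = Inv-Gamma(6.55, 14.92310).
Mode = β/(α+1) = 14.92310/7.55 = 1.9766.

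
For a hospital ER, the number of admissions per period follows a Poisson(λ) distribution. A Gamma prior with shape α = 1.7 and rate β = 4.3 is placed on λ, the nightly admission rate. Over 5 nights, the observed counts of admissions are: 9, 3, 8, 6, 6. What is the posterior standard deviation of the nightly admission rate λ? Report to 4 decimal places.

0.6242

With a Gamma(shape α, rate β) prior, the Poisson likelihood is conjugate: the posterior is Gamma(α + ΣXᵢ, β + n).
Sum of counts S = 32 over n = 5 nights.
Posterior: Gamma(α+S, β+n) = Gamma(1.7+32, 4.3+5) = Gamma(33.7, 9.3).
SD = √α/β = √33.7/9.3 = 0.6242.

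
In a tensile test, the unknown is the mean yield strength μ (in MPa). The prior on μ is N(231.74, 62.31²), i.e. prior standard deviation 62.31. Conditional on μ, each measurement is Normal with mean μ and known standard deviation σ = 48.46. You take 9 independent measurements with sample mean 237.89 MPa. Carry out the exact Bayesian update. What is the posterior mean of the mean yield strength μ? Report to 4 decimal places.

For Normal data with known variance σ², a Normal(μ₀, σ₀²) prior on μ is conjugate. Posterior precision = 1/σ₀² + n/σ²; posterior mean is the precision-weighted average of μ₀ and x̄.
n·x̄ = 9·237.89 = 2141.01.
σ₀² = 62.31² = 3882.5361, σ² = 48.46² = 2348.3716; σ² + n·σ₀² = 2348.3716 + 9·3882.5361 = 37291.1965.
Posterior mean = (μ₀/σ₀² + n·x̄/σ²)/(1/σ₀² + n/σ²) = (σ²·μ₀ + σ₀²·n·x̄)/(σ² + n·σ₀²) = (2348.3716·231.74 + 3882.5361·2141.01)/37291.1965 = 8856760.250045/37291.1965 = 237.5027.

237.5027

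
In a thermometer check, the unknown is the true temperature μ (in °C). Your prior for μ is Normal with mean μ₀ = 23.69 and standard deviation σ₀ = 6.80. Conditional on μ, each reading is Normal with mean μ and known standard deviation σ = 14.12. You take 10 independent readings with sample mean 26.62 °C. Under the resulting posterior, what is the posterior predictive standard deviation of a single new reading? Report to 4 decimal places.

For Normal data with known variance σ², a Normal(μ₀, σ₀²) prior on μ is conjugate. Posterior precision = 1/σ₀² + n/σ²; posterior mean is the precision-weighted average of μ₀ and x̄.
σ₀² = 6.80² = 46.24, σ² = 14.12² = 199.3744; σ² + n·σ₀² = 199.3744 + 10·46.24 = 661.7744.
Posterior precision = 1/σ₀² + n/σ² = 1/46.24 + 10/199.3744 = (σ² + n·σ₀²)/(σ₀²σ²) = 661.7744/(46.24·199.3744); posterior variance σₙ² = σ₀²σ²/(σ² + n·σ₀²) = 46.24·199.3744/661.7744 = 13.930838.
Predictive variance for one new observation = σₙ² + σ² = 46.24·199.3744/661.7744 + 199.3744 = σ²·(σ₀² + 661.7744)/661.7744 = 199.3744·708.0144/661.7744 = 213.305238; SD = √(199.3744·708.0144/661.7744) = 14.6050.

14.6050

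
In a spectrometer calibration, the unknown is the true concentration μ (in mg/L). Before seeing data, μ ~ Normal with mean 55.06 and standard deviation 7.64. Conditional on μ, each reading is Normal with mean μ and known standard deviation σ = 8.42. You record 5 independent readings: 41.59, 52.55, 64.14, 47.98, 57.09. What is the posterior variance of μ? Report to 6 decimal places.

11.408018

For Normal data with known variance σ², a Normal(μ₀, σ₀²) prior on μ is conjugate. Posterior precision = 1/σ₀² + n/σ²; posterior mean is the precision-weighted average of μ₀ and x̄.
σ₀² = 7.64² = 58.3696, σ² = 8.42² = 70.8964; σ² + n·σ₀² = 70.8964 + 5·58.3696 = 362.7444.
Posterior precision = 1/σ₀² + n/σ² = 1/58.3696 + 5/70.8964 = (σ² + n·σ₀²)/(σ₀²σ²) = 362.7444/(58.3696·70.8964); posterior variance σₙ² = σ₀²σ²/(σ² + n·σ₀²) = 58.3696·70.8964/362.7444 = 11.408018.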